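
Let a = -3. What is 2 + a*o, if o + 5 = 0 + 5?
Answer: 2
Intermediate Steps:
o = 0 (o = -5 + (0 + 5) = -5 + 5 = 0)
2 + a*o = 2 - 3*0 = 2 + 0 = 2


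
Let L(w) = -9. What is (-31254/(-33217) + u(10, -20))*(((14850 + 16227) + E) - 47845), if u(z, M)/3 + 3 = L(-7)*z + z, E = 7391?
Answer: 77264407683/33217 ≈ 2.3260e+6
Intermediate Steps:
u(z, M) = -9 - 24*z (u(z, M) = -9 + 3*(-9*z + z) = -9 + 3*(-8*z) = -9 - 24*z)
(-31254/(-33217) + u(10, -20))*(((14850 + 16227) + E) - 47845) = (-31254/(-33217) + (-9 - 24*10))*(((14850 + 16227) + 7391) - 47845) = (-31254*(-1/33217) + (-9 - 240))*((31077 + 7391) - 47845) = (31254/33217 - 249)*(38468 - 47845) = -8239779/33217*(-9377) = 77264407683/33217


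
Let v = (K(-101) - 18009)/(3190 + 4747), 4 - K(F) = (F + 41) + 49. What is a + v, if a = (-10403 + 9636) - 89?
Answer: -6812066/7937 ≈ -858.27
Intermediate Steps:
K(F) = -86 - F (K(F) = 4 - ((F + 41) + 49) = 4 - ((41 + F) + 49) = 4 - (90 + F) = 4 + (-90 - F) = -86 - F)
a = -856 (a = -767 - 89 = -856)
v = -17994/7937 (v = ((-86 - 1*(-101)) - 18009)/(3190 + 4747) = ((-86 + 101) - 18009)/7937 = (15 - 18009)*(1/7937) = -17994*1/7937 = -17994/7937 ≈ -2.2671)
a + v = -856 - 17994/7937 = -6812066/7937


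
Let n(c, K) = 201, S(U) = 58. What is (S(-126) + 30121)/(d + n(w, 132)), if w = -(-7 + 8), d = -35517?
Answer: -30179/35316 ≈ -0.85454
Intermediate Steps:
w = -1 (w = -1*1 = -1)
(S(-126) + 30121)/(d + n(w, 132)) = (58 + 30121)/(-35517 + 201) = 30179/(-35316) = 30179*(-1/35316) = -30179/35316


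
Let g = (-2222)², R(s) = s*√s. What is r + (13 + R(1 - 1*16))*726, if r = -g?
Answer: -4927846 - 10890*I*√15 ≈ -4.9278e+6 - 42177.0*I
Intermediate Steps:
R(s) = s^(3/2)
g = 4937284
r = -4937284 (r = -1*4937284 = -4937284)
r + (13 + R(1 - 1*16))*726 = -4937284 + (13 + (1 - 1*16)^(3/2))*726 = -4937284 + (13 + (1 - 16)^(3/2))*726 = -4937284 + (13 + (-15)^(3/2))*726 = -4937284 + (13 - 15*I*√15)*726 = -4937284 + (9438 - 10890*I*√15) = -4927846 - 10890*I*√15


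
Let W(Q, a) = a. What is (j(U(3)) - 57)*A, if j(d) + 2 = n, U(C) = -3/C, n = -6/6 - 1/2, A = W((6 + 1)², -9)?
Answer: 1089/2 ≈ 544.50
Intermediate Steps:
A = -9
n = -3/2 (n = -6*⅙ - 1*½ = -1 - ½ = -3/2 ≈ -1.5000)
j(d) = -7/2 (j(d) = -2 - 3/2 = -7/2)
(j(U(3)) - 57)*A = (-7/2 - 57)*(-9) = -121/2*(-9) = 1089/2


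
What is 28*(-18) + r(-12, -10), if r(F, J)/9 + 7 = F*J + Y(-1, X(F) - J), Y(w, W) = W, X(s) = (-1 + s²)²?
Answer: 184644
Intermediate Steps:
r(F, J) = -63 - 9*J + 9*(-1 + F²)² + 9*F*J (r(F, J) = -63 + 9*(F*J + ((-1 + F²)² - J)) = -63 + 9*((-1 + F²)² - J + F*J) = -63 + (-9*J + 9*(-1 + F²)² + 9*F*J) = -63 - 9*J + 9*(-1 + F²)² + 9*F*J)
28*(-18) + r(-12, -10) = 28*(-18) + (-63 - 9*(-10) + 9*(-1 + (-12)²)² + 9*(-12)*(-10)) = -504 + (-63 + 90 + 9*(-1 + 144)² + 1080) = -504 + (-63 + 90 + 9*143² + 1080) = -504 + (-63 + 90 + 9*20449 + 1080) = -504 + (-63 + 90 + 184041 + 1080) = -504 + 185148 = 184644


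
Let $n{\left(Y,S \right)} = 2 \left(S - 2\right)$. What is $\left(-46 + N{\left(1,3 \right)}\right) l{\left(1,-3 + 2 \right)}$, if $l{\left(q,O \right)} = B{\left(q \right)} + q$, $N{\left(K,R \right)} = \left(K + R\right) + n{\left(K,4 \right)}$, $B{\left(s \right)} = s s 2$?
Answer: $-114$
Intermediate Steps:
$n{\left(Y,S \right)} = -4 + 2 S$ ($n{\left(Y,S \right)} = 2 \left(-2 + S\right) = -4 + 2 S$)
$B{\left(s \right)} = 2 s^{2}$ ($B{\left(s \right)} = s^{2} \cdot 2 = 2 s^{2}$)
$N{\left(K,R \right)} = 4 + K + R$ ($N{\left(K,R \right)} = \left(K + R\right) + \left(-4 + 2 \cdot 4\right) = \left(K + R\right) + \left(-4 + 8\right) = \left(K + R\right) + 4 = 4 + K + R$)
$l{\left(q,O \right)} = q + 2 q^{2}$ ($l{\left(q,O \right)} = 2 q^{2} + q = q + 2 q^{2}$)
$\left(-46 + N{\left(1,3 \right)}\right) l{\left(1,-3 + 2 \right)} = \left(-46 + \left(4 + 1 + 3\right)\right) 1 \left(1 + 2 \cdot 1\right) = \left(-46 + 8\right) 1 \left(1 + 2\right) = - 38 \cdot 1 \cdot 3 = \left(-38\right) 3 = -114$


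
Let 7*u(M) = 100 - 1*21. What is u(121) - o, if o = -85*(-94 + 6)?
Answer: -52281/7 ≈ -7468.7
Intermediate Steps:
u(M) = 79/7 (u(M) = (100 - 1*21)/7 = (100 - 21)/7 = (1/7)*79 = 79/7)
o = 7480 (o = -85*(-88) = 7480)
u(121) - o = 79/7 - 1*7480 = 79/7 - 7480 = -52281/7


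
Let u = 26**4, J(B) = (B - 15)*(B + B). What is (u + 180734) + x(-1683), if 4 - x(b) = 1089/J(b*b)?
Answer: 9396415903716071/14734529748 ≈ 6.3771e+5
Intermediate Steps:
J(B) = 2*B*(-15 + B) (J(B) = (-15 + B)*(2*B) = 2*B*(-15 + B))
x(b) = 4 - 1089/(2*b**2*(-15 + b**2)) (x(b) = 4 - 1089/(2*(b*b)*(-15 + b*b)) = 4 - 1089/(2*b**2*(-15 + b**2)))
u = 456976
(u + 180734) + x(-1683) = (456976 + 180734) + (4 - 1089/2/((-1683)**2*(-15 + (-1683)**2))) = 637710 + (4 - 1089/2*1/2832489/(-15 + 2832489)) = 637710 + (4 - 1089/2*1/2832489/2832474) = 637710 + (4 - 1089/2*1/2832489*1/2832474) = 637710 + (4 - 1/14734529748) = 637710 + 58938118991/14734529748 = 9396415903716071/14734529748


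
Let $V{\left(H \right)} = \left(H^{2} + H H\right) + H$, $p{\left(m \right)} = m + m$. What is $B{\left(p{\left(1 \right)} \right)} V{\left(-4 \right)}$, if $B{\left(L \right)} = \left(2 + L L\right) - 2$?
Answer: $112$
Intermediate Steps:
$p{\left(m \right)} = 2 m$
$B{\left(L \right)} = L^{2}$ ($B{\left(L \right)} = \left(2 + L^{2}\right) - 2 = L^{2}$)
$V{\left(H \right)} = H + 2 H^{2}$ ($V{\left(H \right)} = \left(H^{2} + H^{2}\right) + H = 2 H^{2} + H = H + 2 H^{2}$)
$B{\left(p{\left(1 \right)} \right)} V{\left(-4 \right)} = \left(2 \cdot 1\right)^{2} \left(- 4 \left(1 + 2 \left(-4\right)\right)\right) = 2^{2} \left(- 4 \left(1 - 8\right)\right) = 4 \left(\left(-4\right) \left(-7\right)\right) = 4 \cdot 28 = 112$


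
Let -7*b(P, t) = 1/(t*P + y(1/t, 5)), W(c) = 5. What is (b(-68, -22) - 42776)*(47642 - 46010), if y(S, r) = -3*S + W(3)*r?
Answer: -5451147594688/78085 ≈ -6.9810e+7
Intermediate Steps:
y(S, r) = -3*S + 5*r
b(P, t) = -1/(7*(25 - 3/t + P*t)) (b(P, t) = -1/(7*(t*P + (-3/t + 5*5))) = -1/(7*(P*t + (-3/t + 25))) = -1/(7*(P*t + (25 - 3/t))) = -1/(7*(25 - 3/t + P*t)))
(b(-68, -22) - 42776)*(47642 - 46010) = (-1*(-22)/(-21 + 7*(-22)*(25 - 68*(-22))) - 42776)*(47642 - 46010) = (-1*(-22)/(-21 + 7*(-22)*(25 + 1496)) - 42776)*1632 = (-1*(-22)/(-21 + 7*(-22)*1521) - 42776)*1632 = (-1*(-22)/(-21 - 234234) - 42776)*1632 = (-1*(-22)/(-234255) - 42776)*1632 = (-1*(-22)*(-1/234255) - 42776)*1632 = (-22/234255 - 42776)*1632 = -10020491902/234255*1632 = -5451147594688/78085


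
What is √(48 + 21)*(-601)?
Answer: -601*√69 ≈ -4992.3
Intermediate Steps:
√(48 + 21)*(-601) = √69*(-601) = -601*√69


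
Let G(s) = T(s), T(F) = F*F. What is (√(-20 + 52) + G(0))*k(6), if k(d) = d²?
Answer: 144*√2 ≈ 203.65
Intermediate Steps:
T(F) = F²
G(s) = s²
(√(-20 + 52) + G(0))*k(6) = (√(-20 + 52) + 0²)*6² = (√32 + 0)*36 = (4*√2 + 0)*36 = (4*√2)*36 = 144*√2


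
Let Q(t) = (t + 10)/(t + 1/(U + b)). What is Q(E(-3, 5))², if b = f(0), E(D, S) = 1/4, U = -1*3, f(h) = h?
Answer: 15129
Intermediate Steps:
U = -3
E(D, S) = ¼
b = 0
Q(t) = (10 + t)/(-⅓ + t) (Q(t) = (t + 10)/(t + 1/(-3 + 0)) = (10 + t)/(t + 1/(-3)) = (10 + t)/(t - ⅓) = (10 + t)/(-⅓ + t))
Q(E(-3, 5))² = (3*(10 + ¼)/(-1 + 3*(¼)))² = (3*(41/4)/(-1 + ¾))² = (3*(41/4)/(-¼))² = (3*(-4)*(41/4))² = (-123)² = 15129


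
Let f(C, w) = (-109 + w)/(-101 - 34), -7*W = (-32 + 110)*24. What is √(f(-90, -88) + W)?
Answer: I*√26390805/315 ≈ 16.309*I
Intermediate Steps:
W = -1872/7 (W = -(-32 + 110)*24/7 = -78*24/7 = -⅐*1872 = -1872/7 ≈ -267.43)
f(C, w) = 109/135 - w/135 (f(C, w) = (-109 + w)/(-135) = (-109 + w)*(-1/135) = 109/135 - w/135)
√(f(-90, -88) + W) = √((109/135 - 1/135*(-88)) - 1872/7) = √((109/135 + 88/135) - 1872/7) = √(197/135 - 1872/7) = √(-251341/945) = I*√26390805/315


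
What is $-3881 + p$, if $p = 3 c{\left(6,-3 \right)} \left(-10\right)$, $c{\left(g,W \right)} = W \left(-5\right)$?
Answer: $-4331$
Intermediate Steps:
$c{\left(g,W \right)} = - 5 W$
$p = -450$ ($p = 3 \left(\left(-5\right) \left(-3\right)\right) \left(-10\right) = 3 \cdot 15 \left(-10\right) = 45 \left(-10\right) = -450$)
$-3881 + p = -3881 - 450 = -4331$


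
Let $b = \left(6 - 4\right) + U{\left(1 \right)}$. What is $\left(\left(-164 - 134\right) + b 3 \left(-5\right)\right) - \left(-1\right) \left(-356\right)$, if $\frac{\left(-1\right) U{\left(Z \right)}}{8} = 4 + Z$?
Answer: $-84$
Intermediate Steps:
$U{\left(Z \right)} = -32 - 8 Z$ ($U{\left(Z \right)} = - 8 \left(4 + Z\right) = -32 - 8 Z$)
$b = -38$ ($b = \left(6 - 4\right) - 40 = 2 - 40 = -38$)
$\left(\left(-164 - 134\right) + b 3 \left(-5\right)\right) - \left(-1\right) \left(-356\right) = \left(\left(-164 - 134\right) + \left(-38\right) 3 \left(-5\right)\right) - \left(-1\right) \left(-356\right) = \left(-298 - -570\right) - 356 = \left(-298 + 570\right) - 356 = 272 - 356 = -84$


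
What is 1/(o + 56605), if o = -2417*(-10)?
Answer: 1/80775 ≈ 1.2380e-5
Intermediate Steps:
o = 24170
1/(o + 56605) = 1/(24170 + 56605) = 1/80775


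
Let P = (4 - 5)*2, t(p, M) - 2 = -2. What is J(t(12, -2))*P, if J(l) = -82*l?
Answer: 0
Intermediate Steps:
t(p, M) = 0 (t(p, M) = 2 - 2 = 0)
P = -2 (P = -1*2 = -2)
J(t(12, -2))*P = -82*0*(-2) = 0*(-2) = 0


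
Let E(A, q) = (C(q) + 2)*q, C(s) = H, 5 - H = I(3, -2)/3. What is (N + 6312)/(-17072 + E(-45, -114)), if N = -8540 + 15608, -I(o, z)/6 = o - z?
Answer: -1338/1901 ≈ -0.70384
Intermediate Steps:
I(o, z) = -6*o + 6*z (I(o, z) = -6*(o - z) = -6*o + 6*z)
N = 7068
H = 15 (H = 5 - (-6*3 + 6*(-2))/3 = 5 - (-18 - 12)/3 = 5 - (-30)/3 = 5 - 1*(-10) = 5 + 10 = 15)
C(s) = 15
E(A, q) = 17*q (E(A, q) = (15 + 2)*q = 17*q)
(N + 6312)/(-17072 + E(-45, -114)) = (7068 + 6312)/(-17072 + 17*(-114)) = 13380/(-17072 - 1938) = 13380/(-19010) = 13380*(-1/19010) = -1338/1901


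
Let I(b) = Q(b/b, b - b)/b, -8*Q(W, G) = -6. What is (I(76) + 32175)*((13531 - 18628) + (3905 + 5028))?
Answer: 9380173677/76 ≈ 1.2342e+8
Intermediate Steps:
Q(W, G) = ¾ (Q(W, G) = -⅛*(-6) = ¾)
I(b) = 3/(4*b)
(I(76) + 32175)*((13531 - 18628) + (3905 + 5028)) = ((¾)/76 + 32175)*((13531 - 18628) + (3905 + 5028)) = ((¾)*(1/76) + 32175)*(-5097 + 8933) = (3/304 + 32175)*3836 = (9781203/304)*3836 = 9380173677/76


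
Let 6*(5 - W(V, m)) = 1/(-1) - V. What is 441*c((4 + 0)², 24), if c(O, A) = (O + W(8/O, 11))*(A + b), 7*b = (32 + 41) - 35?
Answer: 551565/2 ≈ 2.7578e+5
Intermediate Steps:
W(V, m) = 31/6 + V/6 (W(V, m) = 5 - (1/(-1) - V)/6 = 5 - (1*(-1) - V)/6 = 5 - (-1 - V)/6 = 5 + (⅙ + V/6) = 31/6 + V/6)
b = 38/7 (b = ((32 + 41) - 35)/7 = (73 - 35)/7 = (⅐)*38 = 38/7 ≈ 5.4286)
c(O, A) = (38/7 + A)*(31/6 + O + 4/(3*O)) (c(O, A) = (O + (31/6 + (8/O)/6))*(A + 38/7) = (O + (31/6 + 4/(3*O)))*(38/7 + A) = (31/6 + O + 4/(3*O))*(38/7 + A) = (38/7 + A)*(31/6 + O + 4/(3*O)))
441*c((4 + 0)², 24) = 441*((304 + 1178*(4 + 0)² + 6*((4 + 0)²)²*(38 + 7*24) + 7*24*(8 + 31*(4 + 0)²))/(42*((4 + 0)²))) = 441*((304 + 1178*4² + 6*(4²)²*(38 + 168) + 7*24*(8 + 31*4²))/(42*(4²))) = 441*((1/42)*(304 + 1178*16 + 6*16²*206 + 7*24*(8 + 31*16))/16) = 441*((1/42)*(1/16)*(304 + 18848 + 6*256*206 + 7*24*(8 + 496))) = 441*((1/42)*(1/16)*(304 + 18848 + 316416 + 7*24*504)) = 441*((1/42)*(1/16)*(304 + 18848 + 316416 + 84672)) = 441*((1/42)*(1/16)*420240) = 441*(8755/14) = 551565/2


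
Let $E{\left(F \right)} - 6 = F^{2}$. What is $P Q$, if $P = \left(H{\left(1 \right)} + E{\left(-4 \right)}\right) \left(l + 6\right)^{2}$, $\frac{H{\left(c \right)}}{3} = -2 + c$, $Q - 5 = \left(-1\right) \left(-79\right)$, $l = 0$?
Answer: $57456$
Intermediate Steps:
$E{\left(F \right)} = 6 + F^{2}$
$Q = 84$ ($Q = 5 - -79 = 5 + 79 = 84$)
$H{\left(c \right)} = -6 + 3 c$ ($H{\left(c \right)} = 3 \left(-2 + c\right) = -6 + 3 c$)
$P = 684$ ($P = \left(\left(-6 + 3 \cdot 1\right) + \left(6 + \left(-4\right)^{2}\right)\right) \left(0 + 6\right)^{2} = \left(\left(-6 + 3\right) + \left(6 + 16\right)\right) 6^{2} = \left(-3 + 22\right) 36 = 19 \cdot 36 = 684$)
$P Q = 684 \cdot 84 = 57456$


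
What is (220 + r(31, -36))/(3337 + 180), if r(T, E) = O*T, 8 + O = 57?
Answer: 1739/3517 ≈ 0.49446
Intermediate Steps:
O = 49 (O = -8 + 57 = 49)
r(T, E) = 49*T
(220 + r(31, -36))/(3337 + 180) = (220 + 49*31)/(3337 + 180) = (220 + 1519)/3517 = 1739*(1/3517) = 1739/3517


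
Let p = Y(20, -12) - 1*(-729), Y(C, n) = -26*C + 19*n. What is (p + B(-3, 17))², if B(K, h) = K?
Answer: 484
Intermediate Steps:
p = -19 (p = (-26*20 + 19*(-12)) - 1*(-729) = (-520 - 228) + 729 = -748 + 729 = -19)
(p + B(-3, 17))² = (-19 - 3)² = (-22)² = 484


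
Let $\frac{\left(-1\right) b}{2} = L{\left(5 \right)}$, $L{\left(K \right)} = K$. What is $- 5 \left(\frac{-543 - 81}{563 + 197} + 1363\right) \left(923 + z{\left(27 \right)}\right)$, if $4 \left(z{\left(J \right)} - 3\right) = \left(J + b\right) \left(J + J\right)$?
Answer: $- \frac{299059577}{38} \approx -7.87 \cdot 10^{6}$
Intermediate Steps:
$b = -10$ ($b = \left(-2\right) 5 = -10$)
$z{\left(J \right)} = 3 + \frac{J \left(-10 + J\right)}{2}$ ($z{\left(J \right)} = 3 + \frac{\left(J - 10\right) \left(J + J\right)}{4} = 3 + \frac{\left(-10 + J\right) 2 J}{4} = 3 + \frac{2 J \left(-10 + J\right)}{4} = 3 + \frac{J \left(-10 + J\right)}{2}$)
$- 5 \left(\frac{-543 - 81}{563 + 197} + 1363\right) \left(923 + z{\left(27 \right)}\right) = - 5 \left(\frac{-543 - 81}{563 + 197} + 1363\right) \left(923 + \left(3 + \frac{27^{2}}{2} - 135\right)\right) = - 5 \left(- \frac{624}{760} + 1363\right) \left(923 + \left(3 + \frac{1}{2} \cdot 729 - 135\right)\right) = - 5 \left(\left(-624\right) \frac{1}{760} + 1363\right) \left(923 + \left(3 + \frac{729}{2} - 135\right)\right) = - 5 \left(- \frac{78}{95} + 1363\right) \left(923 + \frac{465}{2}\right) = - 5 \cdot \frac{129407}{95} \cdot \frac{2311}{2} = \left(-5\right) \frac{299059577}{190} = - \frac{299059577}{38}$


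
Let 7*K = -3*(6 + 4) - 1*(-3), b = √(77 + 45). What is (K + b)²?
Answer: 6707/49 - 54*√122/7 ≈ 51.670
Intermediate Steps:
b = √122 ≈ 11.045
K = -27/7 (K = (-3*(6 + 4) - 1*(-3))/7 = (-3*10 + 3)/7 = (-30 + 3)/7 = (⅐)*(-27) = -27/7 ≈ -3.8571)
(K + b)² = (-27/7 + √122)²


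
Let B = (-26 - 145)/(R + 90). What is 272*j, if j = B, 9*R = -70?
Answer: -104652/185 ≈ -565.69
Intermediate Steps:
R = -70/9 (R = (⅑)*(-70) = -70/9 ≈ -7.7778)
B = -1539/740 (B = (-26 - 145)/(-70/9 + 90) = -171/740/9 = -171*9/740 = -1539/740 ≈ -2.0797)
j = -1539/740 ≈ -2.0797
272*j = 272*(-1539/740) = -104652/185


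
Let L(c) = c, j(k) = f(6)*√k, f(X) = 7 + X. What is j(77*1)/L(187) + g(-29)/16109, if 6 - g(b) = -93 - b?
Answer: 70/16109 + 13*√77/187 ≈ 0.61437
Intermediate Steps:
g(b) = 99 + b (g(b) = 6 - (-93 - b) = 6 + (93 + b) = 99 + b)
j(k) = 13*√k (j(k) = (7 + 6)*√k = 13*√k)
j(77*1)/L(187) + g(-29)/16109 = (13*√(77*1))/187 + (99 - 29)/16109 = (13*√77)*(1/187) + 70*(1/16109) = 13*√77/187 + 70/16109 = 70/16109 + 13*√77/187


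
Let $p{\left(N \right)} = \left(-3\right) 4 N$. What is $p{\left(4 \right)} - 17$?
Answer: $-65$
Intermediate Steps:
$p{\left(N \right)} = - 12 N$
$p{\left(4 \right)} - 17 = \left(-12\right) 4 - 17 = -48 - 17 = -65$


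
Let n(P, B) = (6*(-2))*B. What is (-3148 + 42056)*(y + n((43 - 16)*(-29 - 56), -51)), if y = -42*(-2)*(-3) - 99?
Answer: 10154988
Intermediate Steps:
y = -351 (y = 84*(-3) - 99 = -252 - 99 = -351)
n(P, B) = -12*B
(-3148 + 42056)*(y + n((43 - 16)*(-29 - 56), -51)) = (-3148 + 42056)*(-351 - 12*(-51)) = 38908*(-351 + 612) = 38908*261 = 10154988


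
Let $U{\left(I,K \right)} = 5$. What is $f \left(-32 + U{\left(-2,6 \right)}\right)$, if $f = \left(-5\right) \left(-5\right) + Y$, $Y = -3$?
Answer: $-594$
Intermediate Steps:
$f = 22$ ($f = \left(-5\right) \left(-5\right) - 3 = 25 - 3 = 22$)
$f \left(-32 + U{\left(-2,6 \right)}\right) = 22 \left(-32 + 5\right) = 22 \left(-27\right) = -594$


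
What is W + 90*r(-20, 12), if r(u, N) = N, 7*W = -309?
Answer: 7251/7 ≈ 1035.9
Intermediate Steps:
W = -309/7 (W = (1/7)*(-309) = -309/7 ≈ -44.143)
W + 90*r(-20, 12) = -309/7 + 90*12 = -309/7 + 1080 = 7251/7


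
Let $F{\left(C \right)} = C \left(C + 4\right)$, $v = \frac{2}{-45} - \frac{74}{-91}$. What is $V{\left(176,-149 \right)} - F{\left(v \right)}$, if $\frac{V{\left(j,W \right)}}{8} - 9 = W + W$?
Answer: $- \frac{38831459944}{16769025} \approx -2315.7$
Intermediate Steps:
$V{\left(j,W \right)} = 72 + 16 W$ ($V{\left(j,W \right)} = 72 + 8 \left(W + W\right) = 72 + 8 \cdot 2 W = 72 + 16 W$)
$v = \frac{3148}{4095}$ ($v = 2 \left(- \frac{1}{45}\right) - - \frac{74}{91} = - \frac{2}{45} + \frac{74}{91} = \frac{3148}{4095} \approx 0.76874$)
$F{\left(C \right)} = C \left(4 + C\right)$
$V{\left(176,-149 \right)} - F{\left(v \right)} = \left(72 + 16 \left(-149\right)\right) - \frac{3148 \left(4 + \frac{3148}{4095}\right)}{4095} = \left(72 - 2384\right) - \frac{3148}{4095} \cdot \frac{19528}{4095} = -2312 - \frac{61474144}{16769025} = - \frac{38831459944}{16769025}$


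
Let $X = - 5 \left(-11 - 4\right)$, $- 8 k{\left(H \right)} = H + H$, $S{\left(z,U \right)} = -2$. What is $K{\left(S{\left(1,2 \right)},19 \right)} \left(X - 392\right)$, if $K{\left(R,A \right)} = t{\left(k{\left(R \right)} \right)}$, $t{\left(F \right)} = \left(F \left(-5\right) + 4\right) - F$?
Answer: $-317$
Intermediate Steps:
$k{\left(H \right)} = - \frac{H}{4}$ ($k{\left(H \right)} = - \frac{H + H}{8} = - \frac{2 H}{8} = - \frac{H}{4}$)
$X = 75$ ($X = \left(-5\right) \left(-15\right) = 75$)
$t{\left(F \right)} = 4 - 6 F$ ($t{\left(F \right)} = \left(- 5 F + 4\right) - F = \left(4 - 5 F\right) - F = 4 - 6 F$)
$K{\left(R,A \right)} = 4 + \frac{3 R}{2}$ ($K{\left(R,A \right)} = 4 - 6 \left(- \frac{R}{4}\right) = 4 + \frac{3 R}{2}$)
$K{\left(S{\left(1,2 \right)},19 \right)} \left(X - 392\right) = \left(4 + \frac{3}{2} \left(-2\right)\right) \left(75 - 392\right) = \left(4 - 3\right) \left(-317\right) = 1 \left(-317\right) = -317$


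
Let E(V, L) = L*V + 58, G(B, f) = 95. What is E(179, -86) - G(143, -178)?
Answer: -15431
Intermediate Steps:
E(V, L) = 58 + L*V
E(179, -86) - G(143, -178) = (58 - 86*179) - 1*95 = (58 - 15394) - 95 = -15336 - 95 = -15431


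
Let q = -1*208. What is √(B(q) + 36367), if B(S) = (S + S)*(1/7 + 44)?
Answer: 355*√7/7 ≈ 134.18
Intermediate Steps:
q = -208
B(S) = 618*S/7 (B(S) = (2*S)*(⅐ + 44) = (2*S)*(309/7) = 618*S/7)
√(B(q) + 36367) = √((618/7)*(-208) + 36367) = √(-128544/7 + 36367) = √(126025/7) = 355*√7/7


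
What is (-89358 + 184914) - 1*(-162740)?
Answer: 258296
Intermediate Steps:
(-89358 + 184914) - 1*(-162740) = 95556 + 162740 = 258296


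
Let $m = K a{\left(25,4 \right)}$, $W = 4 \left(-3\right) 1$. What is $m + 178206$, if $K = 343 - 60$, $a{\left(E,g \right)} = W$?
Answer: $174810$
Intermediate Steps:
$W = -12$ ($W = \left(-12\right) 1 = -12$)
$a{\left(E,g \right)} = -12$
$K = 283$ ($K = 343 - 60 = 283$)
$m = -3396$ ($m = 283 \left(-12\right) = -3396$)
$m + 178206 = -3396 + 178206 = 174810$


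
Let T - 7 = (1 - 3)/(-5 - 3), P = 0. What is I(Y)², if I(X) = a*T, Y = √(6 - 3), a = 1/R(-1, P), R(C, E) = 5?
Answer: 841/400 ≈ 2.1025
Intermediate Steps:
T = 29/4 (T = 7 + (1 - 3)/(-5 - 3) = 7 - 2/(-8) = 7 - 2*(-⅛) = 7 + ¼ = 29/4 ≈ 7.2500)
a = ⅕ (a = 1/5 = ⅕ ≈ 0.20000)
Y = √3 ≈ 1.7320
I(X) = 29/20 (I(X) = (⅕)*(29/4) = 29/20)
I(Y)² = (29/20)² = 841/400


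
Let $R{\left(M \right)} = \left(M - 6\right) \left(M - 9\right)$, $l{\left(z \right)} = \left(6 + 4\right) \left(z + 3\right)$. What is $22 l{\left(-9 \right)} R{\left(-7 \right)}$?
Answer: $-274560$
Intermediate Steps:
$l{\left(z \right)} = 30 + 10 z$ ($l{\left(z \right)} = 10 \left(3 + z\right) = 30 + 10 z$)
$R{\left(M \right)} = \left(-9 + M\right) \left(-6 + M\right)$ ($R{\left(M \right)} = \left(-6 + M\right) \left(-9 + M\right) = \left(-9 + M\right) \left(-6 + M\right)$)
$22 l{\left(-9 \right)} R{\left(-7 \right)} = 22 \left(30 + 10 \left(-9\right)\right) \left(54 + \left(-7\right)^{2} - -105\right) = 22 \left(30 - 90\right) \left(54 + 49 + 105\right) = 22 \left(-60\right) 208 = \left(-1320\right) 208 = -274560$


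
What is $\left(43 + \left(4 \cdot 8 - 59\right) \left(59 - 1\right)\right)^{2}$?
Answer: $2319529$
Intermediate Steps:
$\left(43 + \left(4 \cdot 8 - 59\right) \left(59 - 1\right)\right)^{2} = \left(43 + \left(32 - 59\right) 58\right)^{2} = \left(43 - 1566\right)^{2} = \left(-1523\right)^{2} = 2319529$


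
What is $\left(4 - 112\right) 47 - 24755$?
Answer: $-29831$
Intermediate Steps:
$\left(4 - 112\right) 47 - 24755 = \left(-108\right) 47 - 24755 = -5076 - 24755 = -29831$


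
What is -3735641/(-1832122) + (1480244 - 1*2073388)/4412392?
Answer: 1924550036463/1010505056978 ≈ 1.9045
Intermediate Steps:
-3735641/(-1832122) + (1480244 - 1*2073388)/4412392 = -3735641*(-1/1832122) + (1480244 - 2073388)*(1/4412392) = 3735641/1832122 - 593144*1/4412392 = 3735641/1832122 - 74143/551549 = 1924550036463/1010505056978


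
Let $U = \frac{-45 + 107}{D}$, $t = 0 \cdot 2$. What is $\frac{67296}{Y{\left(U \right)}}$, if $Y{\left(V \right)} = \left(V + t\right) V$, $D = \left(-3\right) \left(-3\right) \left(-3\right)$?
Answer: $\frac{12264696}{961} \approx 12762.0$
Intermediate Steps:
$D = -27$ ($D = 9 \left(-3\right) = -27$)
$t = 0$
$U = - \frac{62}{27}$ ($U = \frac{-45 + 107}{-27} = 62 \left(- \frac{1}{27}\right) = - \frac{62}{27} \approx -2.2963$)
$Y{\left(V \right)} = V^{2}$ ($Y{\left(V \right)} = \left(V + 0\right) V = V V = V^{2}$)
$\frac{67296}{Y{\left(U \right)}} = \frac{67296}{\left(- \frac{62}{27}\right)^{2}} = \frac{67296}{\frac{3844}{729}} = 67296 \cdot \frac{729}{3844} = \frac{12264696}{961}$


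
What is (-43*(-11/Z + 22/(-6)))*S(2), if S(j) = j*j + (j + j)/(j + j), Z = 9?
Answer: 9460/9 ≈ 1051.1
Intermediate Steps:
S(j) = 1 + j² (S(j) = j² + (2*j)/((2*j)) = j² + (2*j)*(1/(2*j)) = j² + 1 = 1 + j²)
(-43*(-11/Z + 22/(-6)))*S(2) = (-43*(-11/9 + 22/(-6)))*(1 + 2²) = (-43*(-11*⅑ + 22*(-⅙)))*(1 + 4) = -43*(-11/9 - 11/3)*5 = -43*(-44/9)*5 = (1892/9)*5 = 9460/9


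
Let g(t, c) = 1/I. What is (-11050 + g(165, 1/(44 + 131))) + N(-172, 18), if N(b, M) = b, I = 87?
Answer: -976313/87 ≈ -11222.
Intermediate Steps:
g(t, c) = 1/87
(-11050 + g(165, 1/(44 + 131))) + N(-172, 18) = (-11050 + 1/87) - 172 = -961349/87 - 172 = -976313/87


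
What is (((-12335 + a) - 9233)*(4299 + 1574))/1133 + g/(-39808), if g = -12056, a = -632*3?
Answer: -685711354841/5637808 ≈ -1.2163e+5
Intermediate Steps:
a = -1896
(((-12335 + a) - 9233)*(4299 + 1574))/1133 + g/(-39808) = (((-12335 - 1896) - 9233)*(4299 + 1574))/1133 - 12056/(-39808) = ((-14231 - 9233)*5873)*(1/1133) - 12056*(-1/39808) = -23464*5873*(1/1133) + 1507/4976 = -137804072*1/1133 + 1507/4976 = -137804072/1133 + 1507/4976 = -685711354841/5637808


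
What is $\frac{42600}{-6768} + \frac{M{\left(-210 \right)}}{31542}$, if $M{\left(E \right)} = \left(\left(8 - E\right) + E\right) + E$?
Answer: $- \frac{9340669}{1482474} \approx -6.3007$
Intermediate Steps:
$M{\left(E \right)} = 8 + E$
$\frac{42600}{-6768} + \frac{M{\left(-210 \right)}}{31542} = \frac{42600}{-6768} + \frac{8 - 210}{31542} = 42600 \left(- \frac{1}{6768}\right) - \frac{101}{15771} = - \frac{1775}{282} - \frac{101}{15771} = - \frac{9340669}{1482474}$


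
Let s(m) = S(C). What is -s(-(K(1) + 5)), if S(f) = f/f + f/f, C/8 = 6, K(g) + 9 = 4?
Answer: -2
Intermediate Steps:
K(g) = -5 (K(g) = -9 + 4 = -5)
C = 48 (C = 8*6 = 48)
S(f) = 2 (S(f) = 1 + 1 = 2)
s(m) = 2
-s(-(K(1) + 5)) = -1*2 = -2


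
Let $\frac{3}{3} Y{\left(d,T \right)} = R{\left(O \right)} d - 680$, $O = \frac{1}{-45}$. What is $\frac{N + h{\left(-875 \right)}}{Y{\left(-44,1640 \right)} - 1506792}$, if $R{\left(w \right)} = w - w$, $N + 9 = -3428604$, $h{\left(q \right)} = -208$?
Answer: $\frac{3428821}{1507472} \approx 2.2746$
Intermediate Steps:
$N = -3428613$ ($N = -9 - 3428604 = -3428613$)
$O = - \frac{1}{45} \approx -0.022222$
$R{\left(w \right)} = 0$
$Y{\left(d,T \right)} = -680$ ($Y{\left(d,T \right)} = 0 d - 680 = 0 - 680 = -680$)
$\frac{N + h{\left(-875 \right)}}{Y{\left(-44,1640 \right)} - 1506792} = \frac{-3428613 - 208}{-680 - 1506792} = - \frac{3428821}{-1507472} = \left(-3428821\right) \left(- \frac{1}{1507472}\right) = \frac{3428821}{1507472}$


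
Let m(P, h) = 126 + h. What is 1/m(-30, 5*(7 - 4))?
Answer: 1/141 ≈ 0.0070922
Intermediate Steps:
1/m(-30, 5*(7 - 4)) = 1/(126 + 5*(7 - 4)) = 1/(126 + 5*3) = 1/(126 + 15) = 1/141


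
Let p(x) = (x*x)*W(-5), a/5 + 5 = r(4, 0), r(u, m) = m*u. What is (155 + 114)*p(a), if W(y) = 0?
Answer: 0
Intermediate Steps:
a = -25 (a = -25 + 5*(0*4) = -25 + 5*0 = -25 + 0 = -25)
p(x) = 0 (p(x) = (x*x)*0 = x²*0 = 0)
(155 + 114)*p(a) = (155 + 114)*0 = 269*0 = 0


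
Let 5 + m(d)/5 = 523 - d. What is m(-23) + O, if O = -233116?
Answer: -230411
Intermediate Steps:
m(d) = 2590 - 5*d (m(d) = -25 + 5*(523 - d) = -25 + (2615 - 5*d) = 2590 - 5*d)
m(-23) + O = (2590 - 5*(-23)) - 233116 = (2590 + 115) - 233116 = 2705 - 233116 = -230411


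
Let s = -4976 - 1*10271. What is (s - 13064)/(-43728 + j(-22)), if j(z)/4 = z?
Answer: 28311/43816 ≈ 0.64613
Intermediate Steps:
j(z) = 4*z
s = -15247 (s = -4976 - 10271 = -15247)
(s - 13064)/(-43728 + j(-22)) = (-15247 - 13064)/(-43728 + 4*(-22)) = -28311/(-43728 - 88) = -28311/(-43816) = -28311*(-1/43816) = 28311/43816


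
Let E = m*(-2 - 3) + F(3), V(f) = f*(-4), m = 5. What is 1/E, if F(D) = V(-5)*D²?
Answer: 1/155 ≈ 0.0064516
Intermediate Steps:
V(f) = -4*f
F(D) = 20*D² (F(D) = (-4*(-5))*D² = 20*D²)
E = 155 (E = 5*(-2 - 3) + 20*3² = 5*(-5) + 20*9 = -25 + 180 = 155)
1/E = 1/155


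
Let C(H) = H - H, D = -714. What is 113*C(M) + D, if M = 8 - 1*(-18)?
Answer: -714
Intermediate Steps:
M = 26 (M = 8 + 18 = 26)
C(H) = 0
113*C(M) + D = 113*0 - 714 = 0 - 714 = -714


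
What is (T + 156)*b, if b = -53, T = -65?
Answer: -4823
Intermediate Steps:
(T + 156)*b = (-65 + 156)*(-53) = 91*(-53) = -4823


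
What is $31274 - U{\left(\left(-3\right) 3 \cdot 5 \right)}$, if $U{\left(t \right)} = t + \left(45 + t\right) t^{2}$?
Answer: $31319$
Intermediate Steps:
$U{\left(t \right)} = t + t^{2} \left(45 + t\right)$
$31274 - U{\left(\left(-3\right) 3 \cdot 5 \right)} = 31274 - \left(-3\right) 3 \cdot 5 \left(1 + \left(\left(-3\right) 3 \cdot 5\right)^{2} + 45 \left(-3\right) 3 \cdot 5\right) = 31274 - \left(-9\right) 5 \left(1 + \left(\left(-9\right) 5\right)^{2} + 45 \left(\left(-9\right) 5\right)\right) = 31274 - - 45 \left(1 + \left(-45\right)^{2} + 45 \left(-45\right)\right) = 31274 - - 45 \left(1 + 2025 - 2025\right) = 31274 - \left(-45\right) 1 = 31274 - -45 = 31274 + 45 = 31319$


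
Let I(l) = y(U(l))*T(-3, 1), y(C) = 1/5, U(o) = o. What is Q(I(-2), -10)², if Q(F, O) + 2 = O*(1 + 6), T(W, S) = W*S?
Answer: 5184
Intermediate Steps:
T(W, S) = S*W
y(C) = ⅕
I(l) = -⅗ (I(l) = (1*(-3))/5 = (⅕)*(-3) = -⅗)
Q(F, O) = -2 + 7*O (Q(F, O) = -2 + O*(1 + 6) = -2 + O*7 = -2 + 7*O)
Q(I(-2), -10)² = (-2 + 7*(-10))² = (-2 - 70)² = (-72)² = 5184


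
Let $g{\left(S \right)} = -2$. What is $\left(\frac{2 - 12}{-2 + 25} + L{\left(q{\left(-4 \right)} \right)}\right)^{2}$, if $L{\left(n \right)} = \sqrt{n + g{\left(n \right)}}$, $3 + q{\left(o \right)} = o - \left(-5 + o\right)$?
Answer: $\frac{100}{529} \approx 0.18904$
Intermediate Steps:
$q{\left(o \right)} = 2$ ($q{\left(o \right)} = -3 + \left(o - \left(-5 + o\right)\right) = -3 + 5 = 2$)
$L{\left(n \right)} = \sqrt{-2 + n}$ ($L{\left(n \right)} = \sqrt{n - 2} = \sqrt{-2 + n}$)
$\left(\frac{2 - 12}{-2 + 25} + L{\left(q{\left(-4 \right)} \right)}\right)^{2} = \left(\frac{2 - 12}{-2 + 25} + \sqrt{-2 + 2}\right)^{2} = \left(- \frac{10}{23} + \sqrt{0}\right)^{2} = \left(\left(-10\right) \frac{1}{23} + 0\right)^{2} = \left(- \frac{10}{23} + 0\right)^{2} = \left(- \frac{10}{23}\right)^{2} = \frac{100}{529}$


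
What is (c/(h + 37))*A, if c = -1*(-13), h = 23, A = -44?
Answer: -143/15 ≈ -9.5333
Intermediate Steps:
c = 13
(c/(h + 37))*A = (13/(23 + 37))*(-44) = (13/60)*(-44) = -143/15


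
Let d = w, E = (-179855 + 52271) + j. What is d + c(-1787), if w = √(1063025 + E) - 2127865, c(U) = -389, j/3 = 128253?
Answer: -2128254 + 10*√13202 ≈ -2.1271e+6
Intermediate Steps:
j = 384759 (j = 3*128253 = 384759)
E = 257175 (E = (-179855 + 52271) + 384759 = -127584 + 384759 = 257175)
w = -2127865 + 10*√13202 (w = √(1063025 + 257175) - 2127865 = √1320200 - 2127865 = 10*√13202 - 2127865 = -2127865 + 10*√13202 ≈ -2.1267e+6)
d = -2127865 + 10*√13202 ≈ -2.1267e+6
d + c(-1787) = (-2127865 + 10*√13202) - 389 = -2128254 + 10*√13202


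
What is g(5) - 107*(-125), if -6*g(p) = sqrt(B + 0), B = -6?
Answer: 13375 - I*sqrt(6)/6 ≈ 13375.0 - 0.40825*I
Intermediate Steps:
g(p) = -I*sqrt(6)/6 (g(p) = -sqrt(-6 + 0)/6 = -I*sqrt(6)/6)
g(5) - 107*(-125) = -I*sqrt(6)/6 - 107*(-125) = -I*sqrt(6)/6 + 13375 = 13375 - I*sqrt(6)/6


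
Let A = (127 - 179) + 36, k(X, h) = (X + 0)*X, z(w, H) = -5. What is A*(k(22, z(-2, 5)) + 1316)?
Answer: -28800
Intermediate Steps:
k(X, h) = X² (k(X, h) = X*X = X²)
A = -16 (A = -52 + 36 = -16)
A*(k(22, z(-2, 5)) + 1316) = -16*(22² + 1316) = -16*(484 + 1316) = -16*1800 = -28800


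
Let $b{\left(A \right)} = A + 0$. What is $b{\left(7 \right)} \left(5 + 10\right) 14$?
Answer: $1470$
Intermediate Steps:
$b{\left(A \right)} = A$
$b{\left(7 \right)} \left(5 + 10\right) 14 = 7 \left(5 + 10\right) 14 = 7 \cdot 15 \cdot 14 = 105 \cdot 14 = 1470$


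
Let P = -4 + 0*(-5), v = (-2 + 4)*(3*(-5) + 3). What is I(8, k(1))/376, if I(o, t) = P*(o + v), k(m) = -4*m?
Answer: 8/47 ≈ 0.17021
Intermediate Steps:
v = -24 (v = 2*(-15 + 3) = 2*(-12) = -24)
P = -4 (P = -4 + 0 = -4)
I(o, t) = 96 - 4*o (I(o, t) = -4*(o - 24) = -4*(-24 + o) = 96 - 4*o)
I(8, k(1))/376 = (96 - 4*8)/376 = (96 - 32)*(1/376) = 64*(1/376) = 8/47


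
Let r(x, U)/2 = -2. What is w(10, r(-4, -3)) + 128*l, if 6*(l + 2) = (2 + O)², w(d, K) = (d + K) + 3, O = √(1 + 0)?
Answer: -55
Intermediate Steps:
r(x, U) = -4 (r(x, U) = 2*(-2) = -4)
O = 1 (O = √1 = 1)
w(d, K) = 3 + K + d (w(d, K) = (K + d) + 3 = 3 + K + d)
l = -½ (l = -2 + (2 + 1)²/6 = -2 + (⅙)*3² = -2 + (⅙)*9 = -2 + 3/2 = -½ ≈ -0.50000)
w(10, r(-4, -3)) + 128*l = (3 - 4 + 10) + 128*(-½) = 9 - 64 = -55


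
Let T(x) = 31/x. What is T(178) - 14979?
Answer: -2666231/178 ≈ -14979.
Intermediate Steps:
T(178) - 14979 = 31/178 - 14979 = -2666231/178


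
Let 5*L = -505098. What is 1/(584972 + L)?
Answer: 5/2419762 ≈ 2.0663e-6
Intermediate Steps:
L = -505098/5 (L = (⅕)*(-505098) = -505098/5 ≈ -1.0102e+5)
1/(584972 + L) = 1/(584972 - 505098/5) = 1/(2419762/5) = 5/2419762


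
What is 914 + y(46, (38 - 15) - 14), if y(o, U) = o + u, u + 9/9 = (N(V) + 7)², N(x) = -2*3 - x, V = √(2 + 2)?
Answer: 960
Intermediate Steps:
V = 2 (V = √4 = 2)
N(x) = -6 - x
u = 0 (u = -1 + ((-6 - 1*2) + 7)² = -1 + ((-6 - 2) + 7)² = -1 + (-8 + 7)² = -1 + (-1)² = -1 + 1 = 0)
y(o, U) = o (y(o, U) = o + 0 = o)
914 + y(46, (38 - 15) - 14) = 914 + 46 = 960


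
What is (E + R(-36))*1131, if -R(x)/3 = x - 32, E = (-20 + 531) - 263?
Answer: 511212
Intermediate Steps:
E = 248 (E = 511 - 263 = 248)
R(x) = 96 - 3*x (R(x) = -3*(x - 32) = -3*(-32 + x) = 96 - 3*x)
(E + R(-36))*1131 = (248 + (96 - 3*(-36)))*1131 = (248 + (96 + 108))*1131 = (248 + 204)*1131 = 452*1131 = 511212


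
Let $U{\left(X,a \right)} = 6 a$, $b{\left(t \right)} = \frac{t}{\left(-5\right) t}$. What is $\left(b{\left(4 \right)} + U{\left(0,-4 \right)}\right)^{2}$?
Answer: $\frac{14641}{25} \approx 585.64$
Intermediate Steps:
$b{\left(t \right)} = - \frac{1}{5}$ ($b{\left(t \right)} = t \left(- \frac{1}{5 t}\right) = - \frac{1}{5}$)
$\left(b{\left(4 \right)} + U{\left(0,-4 \right)}\right)^{2} = \left(- \frac{1}{5} + 6 \left(-4\right)\right)^{2} = \left(- \frac{1}{5} - 24\right)^{2} = \left(- \frac{121}{5}\right)^{2} = \frac{14641}{25}$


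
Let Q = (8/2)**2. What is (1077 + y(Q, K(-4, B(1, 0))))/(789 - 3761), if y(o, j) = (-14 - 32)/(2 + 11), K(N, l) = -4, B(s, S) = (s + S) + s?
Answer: -13955/38636 ≈ -0.36119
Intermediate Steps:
B(s, S) = S + 2*s (B(s, S) = (S + s) + s = S + 2*s)
Q = 16 (Q = (8*(1/2))**2 = 4**2 = 16)
y(o, j) = -46/13
(1077 + y(Q, K(-4, B(1, 0))))/(789 - 3761) = (1077 - 46/13)/(789 - 3761) = (13955/13)/(-2972) = (13955/13)*(-1/2972) = -13955/38636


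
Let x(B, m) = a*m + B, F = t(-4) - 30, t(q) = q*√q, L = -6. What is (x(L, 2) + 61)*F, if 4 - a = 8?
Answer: -1410 - 376*I ≈ -1410.0 - 376.0*I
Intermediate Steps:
a = -4 (a = 4 - 1*8 = 4 - 8 = -4)
t(q) = q^(3/2)
F = -30 - 8*I (F = (-4)^(3/2) - 30 = -8*I - 30 = -30 - 8*I ≈ -30.0 - 8.0*I)
x(B, m) = B - 4*m (x(B, m) = -4*m + B = B - 4*m)
(x(L, 2) + 61)*F = ((-6 - 4*2) + 61)*(-30 - 8*I) = ((-6 - 8) + 61)*(-30 - 8*I) = (-14 + 61)*(-30 - 8*I) = 47*(-30 - 8*I) = -1410 - 376*I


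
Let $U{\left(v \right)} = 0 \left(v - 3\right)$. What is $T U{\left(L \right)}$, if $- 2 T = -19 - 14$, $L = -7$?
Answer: $0$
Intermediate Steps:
$U{\left(v \right)} = 0$ ($U{\left(v \right)} = 0 \left(-3 + v\right) = 0$)
$T = \frac{33}{2}$ ($T = - \frac{-19 - 14}{2} = \left(- \frac{1}{2}\right) \left(-33\right) = \frac{33}{2} \approx 16.5$)
$T U{\left(L \right)} = \frac{33}{2} \cdot 0 = 0$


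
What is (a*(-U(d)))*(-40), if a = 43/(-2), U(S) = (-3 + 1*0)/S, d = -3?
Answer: -860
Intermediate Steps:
U(S) = -3/S (U(S) = (-3 + 0)/S = -3/S)
a = -43/2 (a = 43*(-½) = -43/2 ≈ -21.500)
(a*(-U(d)))*(-40) = -(-43)*(-3/(-3))/2*(-40) = -(-43)*(-3*(-⅓))/2*(-40) = -(-43)/2*(-40) = -43/2*(-1)*(-40) = (43/2)*(-40) = -860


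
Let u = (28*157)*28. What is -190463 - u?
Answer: -313551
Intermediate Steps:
u = 123088 (u = 4396*28 = 123088)
-190463 - u = -190463 - 1*123088 = -190463 - 123088 = -313551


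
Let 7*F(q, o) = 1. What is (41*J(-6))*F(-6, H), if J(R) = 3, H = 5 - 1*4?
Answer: 123/7 ≈ 17.571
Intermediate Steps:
H = 1 (H = 5 - 4 = 1)
F(q, o) = ⅐ (F(q, o) = (⅐)*1 = ⅐)
(41*J(-6))*F(-6, H) = (41*3)*(⅐) = 123*(⅐) = 123/7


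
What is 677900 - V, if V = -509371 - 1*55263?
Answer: 1242534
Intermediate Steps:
V = -564634 (V = -509371 - 55263 = -564634)
677900 - V = 677900 - 1*(-564634) = 677900 + 564634 = 1242534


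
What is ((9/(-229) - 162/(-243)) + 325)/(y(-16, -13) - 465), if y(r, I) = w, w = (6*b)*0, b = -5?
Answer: -223706/319455 ≈ -0.70027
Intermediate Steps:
w = 0 (w = (6*(-5))*0 = -30*0 = 0)
y(r, I) = 0
((9/(-229) - 162/(-243)) + 325)/(y(-16, -13) - 465) = ((9/(-229) - 162/(-243)) + 325)/(0 - 465) = ((9*(-1/229) - 162*(-1/243)) + 325)/(-465) = ((-9/229 + 2/3) + 325)*(-1/465) = (431/687 + 325)*(-1/465) = (223706/687)*(-1/465) = -223706/319455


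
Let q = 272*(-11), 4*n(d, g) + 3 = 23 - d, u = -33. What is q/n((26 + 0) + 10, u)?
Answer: 748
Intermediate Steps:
n(d, g) = 5 - d/4 (n(d, g) = -¾ + (23 - d)/4 = -¾ + (23/4 - d/4) = 5 - d/4)
q = -2992
q/n((26 + 0) + 10, u) = -2992/(5 - ((26 + 0) + 10)/4) = -2992/(5 - (26 + 10)/4) = -2992/(5 - ¼*36) = -2992/(5 - 9) = -2992/(-4) = -2992*(-¼) = 748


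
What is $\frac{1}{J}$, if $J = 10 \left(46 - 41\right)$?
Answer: $\frac{1}{50} \approx 0.02$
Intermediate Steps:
$J = 50$ ($J = 10 \cdot 5 = 50$)
$\frac{1}{J} = \frac{1}{50}$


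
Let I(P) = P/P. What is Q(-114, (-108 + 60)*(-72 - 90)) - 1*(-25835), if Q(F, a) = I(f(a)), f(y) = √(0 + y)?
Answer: 25836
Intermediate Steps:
f(y) = √y
I(P) = 1
Q(F, a) = 1
Q(-114, (-108 + 60)*(-72 - 90)) - 1*(-25835) = 1 - 1*(-25835) = 1 + 25835 = 25836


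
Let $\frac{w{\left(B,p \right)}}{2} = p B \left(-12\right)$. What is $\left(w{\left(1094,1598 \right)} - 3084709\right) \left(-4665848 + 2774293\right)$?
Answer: $85199036324335$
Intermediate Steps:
$w{\left(B,p \right)} = - 24 B p$ ($w{\left(B,p \right)} = 2 p B \left(-12\right) = 2 p \left(- 12 B\right) = 2 \left(- 12 B p\right) = - 24 B p$)
$\left(w{\left(1094,1598 \right)} - 3084709\right) \left(-4665848 + 2774293\right) = \left(\left(-24\right) 1094 \cdot 1598 - 3084709\right) \left(-4665848 + 2774293\right) = \left(-41957088 - 3084709\right) \left(-1891555\right) = \left(-45041797\right) \left(-1891555\right) = 85199036324335$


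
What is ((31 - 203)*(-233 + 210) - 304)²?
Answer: 13337104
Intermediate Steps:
((31 - 203)*(-233 + 210) - 304)² = (-172*(-23) - 304)² = (3956 - 304)² = 3652² = 13337104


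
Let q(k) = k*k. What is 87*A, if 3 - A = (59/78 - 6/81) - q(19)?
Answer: 7396421/234 ≈ 31609.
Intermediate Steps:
q(k) = k²
A = 255049/702 (A = 3 - ((59/78 - 6/81) - 1*19²) = 3 - ((59*(1/78) - 6*1/81) - 1*361) = 3 - ((59/78 - 2/27) - 361) = 3 - (479/702 - 361) = 3 - 1*(-252943/702) = 3 + 252943/702 = 255049/702 ≈ 363.32)
87*A = 87*(255049/702) = 7396421/234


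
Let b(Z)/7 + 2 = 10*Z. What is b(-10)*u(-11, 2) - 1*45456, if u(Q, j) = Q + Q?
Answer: -29748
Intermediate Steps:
u(Q, j) = 2*Q
b(Z) = -14 + 70*Z (b(Z) = -14 + 7*(10*Z) = -14 + 70*Z)
b(-10)*u(-11, 2) - 1*45456 = (-14 + 70*(-10))*(2*(-11)) - 1*45456 = (-14 - 700)*(-22) - 45456 = -714*(-22) - 45456 = 15708 - 45456 = -29748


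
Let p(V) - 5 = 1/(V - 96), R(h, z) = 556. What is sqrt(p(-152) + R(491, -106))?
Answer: 23*sqrt(16306)/124 ≈ 23.685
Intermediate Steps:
p(V) = 5 + 1/(-96 + V) (p(V) = 5 + 1/(V - 96) = 5 + 1/(-96 + V))
sqrt(p(-152) + R(491, -106)) = sqrt((-479 + 5*(-152))/(-96 - 152) + 556) = sqrt((-479 - 760)/(-248) + 556) = sqrt(-1/248*(-1239) + 556) = sqrt(1239/248 + 556) = sqrt(139127/248) = 23*sqrt(16306)/124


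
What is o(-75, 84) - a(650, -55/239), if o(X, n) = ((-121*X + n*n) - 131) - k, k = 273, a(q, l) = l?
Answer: 3758808/239 ≈ 15727.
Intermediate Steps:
o(X, n) = -404 + n**2 - 121*X (o(X, n) = ((-121*X + n*n) - 131) - 1*273 = ((-121*X + n**2) - 131) - 273 = ((n**2 - 121*X) - 131) - 273 = (-131 + n**2 - 121*X) - 273 = -404 + n**2 - 121*X)
o(-75, 84) - a(650, -55/239) = (-404 + 84**2 - 121*(-75)) - (-55)/239 = (-404 + 7056 + 9075) - (-55)/239 = 15727 - 1*(-55/239) = 15727 + 55/239 = 3758808/239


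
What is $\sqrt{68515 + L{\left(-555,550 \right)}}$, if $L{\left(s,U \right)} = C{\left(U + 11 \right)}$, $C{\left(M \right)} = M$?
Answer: $2 \sqrt{17269} \approx 262.82$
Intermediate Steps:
$L{\left(s,U \right)} = 11 + U$ ($L{\left(s,U \right)} = U + 11 = 11 + U$)
$\sqrt{68515 + L{\left(-555,550 \right)}} = \sqrt{68515 + \left(11 + 550\right)} = \sqrt{68515 + 561} = \sqrt{69076} = 2 \sqrt{17269}$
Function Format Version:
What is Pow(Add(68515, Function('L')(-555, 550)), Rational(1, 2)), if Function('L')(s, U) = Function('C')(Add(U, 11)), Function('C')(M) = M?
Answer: Mul(2, Pow(17269, Rational(1, 2))) ≈ 262.82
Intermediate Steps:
Function('L')(s, U) = Add(11, U) (Function('L')(s, U) = Add(U, 11) = Add(11, U))
Pow(Add(68515, Function('L')(-555, 550)), Rational(1, 2)) = Pow(Add(68515, Add(11, 550)), Rational(1, 2)) = Pow(Add(68515, 561), Rational(1, 2)) = Pow(69076, Rational(1, 2)) = Mul(2, Pow(17269, Rational(1, 2)))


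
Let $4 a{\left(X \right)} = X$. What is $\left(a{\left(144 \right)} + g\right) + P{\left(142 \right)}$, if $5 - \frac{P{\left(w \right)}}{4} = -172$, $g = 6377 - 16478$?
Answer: $-9357$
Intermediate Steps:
$g = -10101$ ($g = 6377 - 16478 = -10101$)
$a{\left(X \right)} = \frac{X}{4}$
$P{\left(w \right)} = 708$ ($P{\left(w \right)} = 20 - -688 = 20 + 688 = 708$)
$\left(a{\left(144 \right)} + g\right) + P{\left(142 \right)} = \left(\frac{1}{4} \cdot 144 - 10101\right) + 708 = \left(36 - 10101\right) + 708 = -10065 + 708 = -9357$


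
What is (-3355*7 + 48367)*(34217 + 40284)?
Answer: 1853733882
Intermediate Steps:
(-3355*7 + 48367)*(34217 + 40284) = (-23485 + 48367)*74501 = 24882*74501 = 1853733882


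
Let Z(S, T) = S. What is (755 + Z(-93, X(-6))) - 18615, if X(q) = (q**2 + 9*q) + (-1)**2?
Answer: -17953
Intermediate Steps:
X(q) = 1 + q**2 + 9*q (X(q) = (q**2 + 9*q) + 1 = 1 + q**2 + 9*q)
(755 + Z(-93, X(-6))) - 18615 = (755 - 93) - 18615 = 662 - 18615 = -17953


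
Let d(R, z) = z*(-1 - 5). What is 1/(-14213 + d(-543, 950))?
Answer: -1/19913 ≈ -5.0218e-5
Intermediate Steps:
d(R, z) = -6*z (d(R, z) = z*(-6) = -6*z)
1/(-14213 + d(-543, 950)) = 1/(-14213 - 6*950) = 1/(-14213 - 5700) = 1/(-19913) = -1/19913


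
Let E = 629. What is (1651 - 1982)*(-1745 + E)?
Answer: 369396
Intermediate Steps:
(1651 - 1982)*(-1745 + E) = (1651 - 1982)*(-1745 + 629) = -331*(-1116) = 369396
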